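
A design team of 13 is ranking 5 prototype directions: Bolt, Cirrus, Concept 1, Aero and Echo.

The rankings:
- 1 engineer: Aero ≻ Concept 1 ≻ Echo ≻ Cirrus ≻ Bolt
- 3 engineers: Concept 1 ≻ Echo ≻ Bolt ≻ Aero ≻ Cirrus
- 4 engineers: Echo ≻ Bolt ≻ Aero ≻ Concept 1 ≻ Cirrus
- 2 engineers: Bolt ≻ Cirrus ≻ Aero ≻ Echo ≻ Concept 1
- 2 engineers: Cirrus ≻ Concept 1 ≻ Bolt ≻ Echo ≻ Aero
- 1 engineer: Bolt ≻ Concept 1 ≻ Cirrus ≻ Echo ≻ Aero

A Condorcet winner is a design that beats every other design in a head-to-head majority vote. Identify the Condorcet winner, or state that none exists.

none

Check each pair by majority over 13 ballots:
Bolt vs Cirrus: 3+4+2+1 = 10 for Bolt, 3 for Cirrus — Bolt by 10–3.
Bolt vs Concept 1: Bolt preferred on 4+2+1 = 7 ballots; Bolt wins 7–6.
Bolt vs Aero: Bolt preferred on 3+4+2+2+1 = 12 ballots; Bolt wins 12–1.
Bolt vs Echo: Bolt preferred on 2+2+1 = 5 ballots; Echo wins 8–5.
Cirrus vs Concept 1: 2+2 = 4 for Cirrus, 9 for Concept 1 — Concept 1 by 9–4.
Cirrus vs Aero: 5 to 8, Aero.
Cirrus vs Echo: Cirrus preferred on 2+2+1 = 5 ballots; Echo wins 8–5.
Concept 1 vs Aero: 3+2+1 = 6 for Concept 1, 7 for Aero — Aero by 7–6.
Concept 1 vs Echo: 1+3+2+1 = 7 for Concept 1, 6 for Echo — Concept 1 by 7–6.
Aero vs Echo: Aero preferred on 1+2 = 3 ballots; Echo wins 10–3.
Each design drops at least one matchup (Bolt loses to Echo; Cirrus loses to Bolt; Concept 1 loses to Bolt; Aero loses to Bolt; Echo loses to Concept 1); the cycle Bolt beats Concept 1 beats Echo beats Bolt rules out a Condorcet winner.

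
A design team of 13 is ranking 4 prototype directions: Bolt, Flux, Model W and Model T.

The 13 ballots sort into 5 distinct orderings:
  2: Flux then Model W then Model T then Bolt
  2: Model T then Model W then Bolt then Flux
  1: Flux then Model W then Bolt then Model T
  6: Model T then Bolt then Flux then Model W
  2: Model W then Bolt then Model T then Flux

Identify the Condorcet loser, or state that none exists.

Pairwise majorities:
Bolt vs Flux: Bolt preferred on 2+6+2 = 10 ballots; Bolt wins 10–3.
Bolt vs Model W: Model W, 7–6.
Bolt vs Model T: Model T, 10–3.
Flux vs Model W: Flux, 9–4.
Flux vs Model T: Model T wins 10–3.
Model W vs Model T: Model W preferred on 2+1+2 = 5 ballots; Model T wins 8–5.
Each design has at least one pairwise win (Bolt beats Flux; Flux beats Model W; Model W beats Bolt; Model T beats Bolt) — no Condorcet loser.

none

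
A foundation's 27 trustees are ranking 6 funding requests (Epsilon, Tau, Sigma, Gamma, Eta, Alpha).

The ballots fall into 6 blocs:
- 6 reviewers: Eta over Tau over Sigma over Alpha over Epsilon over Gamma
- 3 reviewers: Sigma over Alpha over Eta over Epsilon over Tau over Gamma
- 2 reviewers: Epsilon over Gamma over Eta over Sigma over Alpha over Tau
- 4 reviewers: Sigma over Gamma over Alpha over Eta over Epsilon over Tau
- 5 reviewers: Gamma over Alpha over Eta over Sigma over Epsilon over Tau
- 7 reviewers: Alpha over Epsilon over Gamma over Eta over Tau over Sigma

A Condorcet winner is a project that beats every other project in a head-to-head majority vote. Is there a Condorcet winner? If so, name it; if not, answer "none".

Check each pair by majority over 27 ballots:
Epsilon vs Tau: Epsilon preferred on 3+2+4+5+7 = 21 ballots; Epsilon wins 21–6.
Epsilon vs Sigma: 2+7 = 9 for Epsilon, 18 for Sigma — Sigma by 18–9.
Epsilon vs Gamma: 6+3+2+7 = 18 for Epsilon, 9 for Gamma — Epsilon by 18–9.
Epsilon–Eta: Eta 18–9.
Epsilon vs Alpha: 2 to 25, Alpha.
Tau vs Sigma: Tau is ranked higher on 6+7 = 13 ballots, Sigma on 14. Sigma wins 14–13.
Tau vs Gamma: Tau preferred on 6+3 = 9 ballots; Gamma wins 18–9.
Tau–Eta: Eta 27–0.
Tau vs Alpha: 6 to 21, Alpha.
Sigma vs Gamma: 6+3+4 = 13 for Sigma, 14 for Gamma — Gamma by 14–13.
Sigma vs Eta: Eta wins 20–7.
Sigma vs Alpha: 15 to 12, Sigma.
Gamma vs Eta: Gamma wins 18–9.
Gamma vs Alpha: Alpha, 16–11.
Eta vs Alpha: Alpha, 19–8.
Each project drops at least one matchup (Epsilon loses to Sigma; Tau loses to Epsilon; Sigma loses to Gamma; Gamma loses to Epsilon; Eta loses to Gamma; Alpha loses to Sigma); the cycle Epsilon > Gamma > Sigma > Epsilon rules out a Condorcet winner.

none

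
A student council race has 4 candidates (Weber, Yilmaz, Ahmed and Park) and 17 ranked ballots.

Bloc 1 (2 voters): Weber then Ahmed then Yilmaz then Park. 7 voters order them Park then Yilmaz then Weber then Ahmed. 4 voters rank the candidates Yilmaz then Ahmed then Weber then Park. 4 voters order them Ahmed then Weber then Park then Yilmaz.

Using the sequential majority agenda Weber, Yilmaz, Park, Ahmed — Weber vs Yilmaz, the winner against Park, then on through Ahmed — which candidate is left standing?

Round 1: Weber vs Yilmaz — 6–11, Yilmaz advances.
Round 2: Yilmaz vs Park — 6–11, Park advances.
Round 3: Park vs Ahmed — 7–10, Ahmed advances.
The agenda winner is Ahmed.

Ahmed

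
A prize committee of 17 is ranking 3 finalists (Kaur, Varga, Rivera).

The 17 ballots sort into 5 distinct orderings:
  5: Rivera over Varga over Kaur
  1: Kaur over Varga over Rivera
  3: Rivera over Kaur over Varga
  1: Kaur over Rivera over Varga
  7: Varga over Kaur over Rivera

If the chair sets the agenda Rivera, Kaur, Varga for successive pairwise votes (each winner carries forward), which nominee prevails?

Round 1: Rivera vs Kaur — 8–9, Kaur advances.
Round 2: Kaur vs Varga — 5–12, Varga advances.
Varga survives the agenda.

Varga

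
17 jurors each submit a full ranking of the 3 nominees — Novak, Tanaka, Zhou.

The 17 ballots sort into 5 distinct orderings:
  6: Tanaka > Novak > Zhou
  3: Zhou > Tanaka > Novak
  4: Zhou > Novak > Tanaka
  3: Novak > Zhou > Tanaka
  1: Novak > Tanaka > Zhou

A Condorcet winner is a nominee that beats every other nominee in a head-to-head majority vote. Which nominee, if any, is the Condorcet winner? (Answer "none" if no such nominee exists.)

none

Check each pair by majority over 17 ballots:
Novak vs Tanaka: 4+3+1 = 8 for Novak, 9 for Tanaka — Tanaka by 9–8.
Novak vs Zhou: 6+3+1 = 10 for Novak, 7 for Zhou — Novak by 10–7.
Tanaka vs Zhou: Tanaka preferred on 6+1 = 7 ballots; Zhou wins 10–7.
No nominee is unbeaten: Novak loses to Tanaka; Tanaka loses to Zhou; Zhou loses to Novak. In particular Novak → Zhou → Tanaka → Novak is a majority cycle — no Condorcet winner exists.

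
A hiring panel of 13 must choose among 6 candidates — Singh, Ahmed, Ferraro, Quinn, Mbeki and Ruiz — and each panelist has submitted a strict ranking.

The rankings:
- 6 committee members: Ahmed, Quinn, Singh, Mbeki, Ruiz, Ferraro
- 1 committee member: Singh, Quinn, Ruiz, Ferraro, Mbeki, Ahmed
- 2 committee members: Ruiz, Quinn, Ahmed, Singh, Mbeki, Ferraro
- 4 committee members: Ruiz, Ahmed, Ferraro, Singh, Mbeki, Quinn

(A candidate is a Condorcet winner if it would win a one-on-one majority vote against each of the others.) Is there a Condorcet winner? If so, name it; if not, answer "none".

Pairwise majorities:
Singh vs Ahmed: Ahmed wins 12–1.
Singh vs Ferraro: 9 to 4, Singh.
Singh vs Quinn: Quinn, 8–5.
Singh vs Mbeki: Singh preferred on 6+1+2+4 = 13 ballots; Singh wins 13–0.
Singh–Ruiz: Singh 7–6.
Ahmed vs Ferraro: Ahmed wins 12–1.
Ahmed vs Quinn: Ahmed wins 10–3.
Ahmed vs Mbeki: 12 to 1, Ahmed.
Ahmed vs Ruiz: 6 to 7, Ruiz.
Ferraro vs Quinn: 4 to 9, Quinn.
Ferraro–Mbeki: Mbeki 8–5.
Ferraro–Ruiz: Ruiz 13–0.
Quinn vs Mbeki: Quinn is ranked higher on 6+1+2 = 9 ballots, Mbeki on 4. Quinn wins 9–4.
Quinn vs Ruiz: 7 to 6, Quinn.
Mbeki vs Ruiz: 6 to 7, Ruiz.
No candidate is unbeaten: Singh loses to Ahmed; Ahmed loses to Ruiz; Ferraro loses to Singh; Quinn loses to Ahmed; Mbeki loses to Singh; Ruiz loses to Singh. In particular Singh beats Ruiz beats Ahmed beats Singh is a majority cycle — no Condorcet winner exists.

none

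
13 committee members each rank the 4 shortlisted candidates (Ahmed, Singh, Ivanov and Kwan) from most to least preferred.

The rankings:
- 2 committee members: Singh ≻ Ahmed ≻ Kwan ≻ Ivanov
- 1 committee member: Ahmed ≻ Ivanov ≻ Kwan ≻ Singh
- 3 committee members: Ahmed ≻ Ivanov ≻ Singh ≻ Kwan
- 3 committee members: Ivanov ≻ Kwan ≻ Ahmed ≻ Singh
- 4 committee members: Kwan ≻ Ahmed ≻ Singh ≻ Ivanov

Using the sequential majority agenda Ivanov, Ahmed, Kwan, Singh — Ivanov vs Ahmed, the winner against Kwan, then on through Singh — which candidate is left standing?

Round 1: Ivanov vs Ahmed — 3–10, Ahmed advances.
Round 2: Ahmed vs Kwan — 6–7, Kwan advances.
Round 3: Kwan vs Singh — 8–5, Kwan advances.
The agenda winner is Kwan.

Kwan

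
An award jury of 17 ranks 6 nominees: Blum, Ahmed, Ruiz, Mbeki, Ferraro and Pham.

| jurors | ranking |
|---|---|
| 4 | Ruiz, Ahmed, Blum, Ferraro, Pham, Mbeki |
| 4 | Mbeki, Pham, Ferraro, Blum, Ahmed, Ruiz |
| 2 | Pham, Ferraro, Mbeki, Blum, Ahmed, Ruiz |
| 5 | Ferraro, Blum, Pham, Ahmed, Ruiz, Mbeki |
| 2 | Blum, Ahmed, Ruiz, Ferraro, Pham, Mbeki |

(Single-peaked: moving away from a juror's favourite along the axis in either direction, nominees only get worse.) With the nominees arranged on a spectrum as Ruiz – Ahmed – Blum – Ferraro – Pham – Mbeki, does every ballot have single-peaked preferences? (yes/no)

yes

Axis positions: Ruiz=1, Ahmed=2, Blum=3, Ferraro=4, Pham=5, Mbeki=6.
Cluster 1 (peak Ruiz at position 1): ranking walks positions 1-2-3-4-5-6, expanding outward from the peak — single-peaked.
Cluster 2 (peak Mbeki at position 6): ranking walks positions 6-5-4-3-2-1, expanding outward from the peak — single-peaked.
Cluster 3 (peak Pham at position 5): ranking walks positions 5-4-6-3-2-1, expanding outward from the peak — single-peaked.
Cluster 4 (peak Ferraro at position 4): ranking walks positions 4-3-5-2-1-6, expanding outward from the peak — single-peaked.
Cluster 5 (peak Blum at position 3): ranking walks positions 3-2-1-4-5-6, expanding outward from the peak — single-peaked.
Every ranking is single-peaked on this axis.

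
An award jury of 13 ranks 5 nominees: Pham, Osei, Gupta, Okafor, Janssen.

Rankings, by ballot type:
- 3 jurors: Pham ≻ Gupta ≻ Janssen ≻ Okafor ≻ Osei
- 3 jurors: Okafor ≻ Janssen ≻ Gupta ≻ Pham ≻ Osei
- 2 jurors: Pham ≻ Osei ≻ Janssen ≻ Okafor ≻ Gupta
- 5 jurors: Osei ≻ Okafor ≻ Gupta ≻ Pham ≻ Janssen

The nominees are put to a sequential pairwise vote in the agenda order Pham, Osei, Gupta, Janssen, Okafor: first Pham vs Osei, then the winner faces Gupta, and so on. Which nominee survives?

Okafor

Round 1: Pham vs Osei — 8–5, Pham advances.
Round 2: Pham vs Gupta — 5–8, Gupta advances.
Round 3: Gupta vs Janssen — 8–5, Gupta advances.
Round 4: Gupta vs Okafor — 3–10, Okafor advances.
The agenda winner is Okafor.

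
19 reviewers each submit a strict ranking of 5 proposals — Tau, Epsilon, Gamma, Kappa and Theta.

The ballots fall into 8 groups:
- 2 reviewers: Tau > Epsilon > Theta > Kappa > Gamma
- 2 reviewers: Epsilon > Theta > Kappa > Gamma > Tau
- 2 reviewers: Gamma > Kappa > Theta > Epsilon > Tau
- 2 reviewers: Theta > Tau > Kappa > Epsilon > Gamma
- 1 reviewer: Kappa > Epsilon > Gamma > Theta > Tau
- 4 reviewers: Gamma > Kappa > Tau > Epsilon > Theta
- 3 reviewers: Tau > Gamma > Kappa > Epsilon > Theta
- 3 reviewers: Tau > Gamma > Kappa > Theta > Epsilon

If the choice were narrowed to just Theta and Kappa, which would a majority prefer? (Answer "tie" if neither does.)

Ballots ranking Theta above Kappa: 2 + 2 + 2 = 6.
Ballots ranking Kappa above Theta: 19 − 6 = 13.
Kappa wins the head-to-head 13–6.

Kappa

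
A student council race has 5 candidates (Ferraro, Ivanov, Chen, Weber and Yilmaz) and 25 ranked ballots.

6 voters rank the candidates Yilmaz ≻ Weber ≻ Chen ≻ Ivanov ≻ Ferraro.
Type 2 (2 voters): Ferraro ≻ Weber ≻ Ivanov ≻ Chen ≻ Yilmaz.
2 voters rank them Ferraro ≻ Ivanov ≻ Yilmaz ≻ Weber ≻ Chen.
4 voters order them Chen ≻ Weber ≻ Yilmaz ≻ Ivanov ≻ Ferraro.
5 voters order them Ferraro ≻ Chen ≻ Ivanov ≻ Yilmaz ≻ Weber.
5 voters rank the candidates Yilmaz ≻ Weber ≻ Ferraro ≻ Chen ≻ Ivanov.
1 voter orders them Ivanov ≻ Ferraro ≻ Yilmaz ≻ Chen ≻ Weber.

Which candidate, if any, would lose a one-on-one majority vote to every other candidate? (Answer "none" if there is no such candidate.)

Ivanov

Head-to-head results (25 voters):
Ferraro–Ivanov: Ferraro 14–11.
Ferraro vs Chen: Ferraro wins 15–10.
Ferraro vs Weber: 2+2+5+1 = 10 for Ferraro, 15 for Weber — Weber by 15–10.
Ferraro vs Yilmaz: 10 to 15, Yilmaz.
Ivanov vs Chen: Chen, 20–5.
Ivanov vs Weber: Ivanov preferred on 2+5+1 = 8 ballots; Weber wins 17–8.
Ivanov–Yilmaz: Yilmaz 15–10.
Chen vs Weber: Weber wins 15–10.
Chen vs Yilmaz: Chen is ranked higher on 2+4+5 = 11 ballots, Yilmaz on 14. Yilmaz wins 14–11.
Weber vs Yilmaz: Yilmaz, 19–6.
Only Ivanov has no wins; Ivanov is the Condorcet loser.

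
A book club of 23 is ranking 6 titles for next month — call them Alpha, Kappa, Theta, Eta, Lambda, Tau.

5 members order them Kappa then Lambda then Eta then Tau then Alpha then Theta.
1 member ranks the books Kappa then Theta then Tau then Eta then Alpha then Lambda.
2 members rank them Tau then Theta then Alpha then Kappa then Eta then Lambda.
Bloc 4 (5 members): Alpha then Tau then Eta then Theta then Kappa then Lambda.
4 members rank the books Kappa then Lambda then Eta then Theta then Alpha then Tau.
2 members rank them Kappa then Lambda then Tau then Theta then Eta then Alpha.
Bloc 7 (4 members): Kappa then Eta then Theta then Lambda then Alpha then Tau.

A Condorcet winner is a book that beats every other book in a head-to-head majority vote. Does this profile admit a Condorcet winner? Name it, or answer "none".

Check each pair by majority over 23 ballots:
Alpha vs Kappa: Kappa wins 16–7.
Alpha vs Theta: Theta wins 13–10.
Alpha vs Eta: Eta wins 16–7.
Alpha vs Lambda: Lambda, 15–8.
Alpha vs Tau: Alpha, 13–10.
Kappa vs Theta: Kappa wins 16–7.
Kappa vs Eta: Kappa, 18–5.
Kappa–Lambda: Kappa 23–0.
Kappa–Tau: Kappa 16–7.
Theta–Eta: Eta 18–5.
Theta vs Lambda: Theta, 12–11.
Theta–Tau: Tau 14–9.
Eta vs Lambda: Eta, 12–11.
Eta vs Tau: Eta, 13–10.
Lambda vs Tau: Lambda wins 15–8.
Kappa defeats every rival head-to-head and is the Condorcet winner.

Kappa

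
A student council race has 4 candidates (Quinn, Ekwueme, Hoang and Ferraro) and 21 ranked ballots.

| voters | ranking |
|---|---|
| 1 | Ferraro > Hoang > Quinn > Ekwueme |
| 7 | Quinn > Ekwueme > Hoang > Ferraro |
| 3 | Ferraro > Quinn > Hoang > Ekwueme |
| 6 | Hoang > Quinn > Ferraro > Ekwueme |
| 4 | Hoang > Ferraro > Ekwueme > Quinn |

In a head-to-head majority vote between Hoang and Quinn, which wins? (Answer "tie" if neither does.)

Ballots ranking Hoang above Quinn: 1 + 6 + 4 = 11.
Ballots ranking Quinn above Hoang: 21 − 11 = 10.
Hoang wins the head-to-head 11–10.

Hoang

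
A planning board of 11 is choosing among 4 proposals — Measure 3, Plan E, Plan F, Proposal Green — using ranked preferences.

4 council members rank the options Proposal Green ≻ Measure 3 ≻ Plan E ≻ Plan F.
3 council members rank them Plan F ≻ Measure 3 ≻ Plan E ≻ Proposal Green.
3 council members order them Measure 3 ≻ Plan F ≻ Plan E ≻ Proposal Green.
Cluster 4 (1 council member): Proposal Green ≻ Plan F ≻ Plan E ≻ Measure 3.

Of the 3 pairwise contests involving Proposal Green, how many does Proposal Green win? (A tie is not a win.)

0

Proposal Green against each rival (11 council members):
Proposal Green–Measure 3: Measure 3 6–5.
Proposal Green vs Plan E: Proposal Green preferred on 4+1 = 5 ballots; Plan E wins 6–5.
Proposal Green–Plan F: Plan F 6–5.
Proposal Green beats no one; loses to Measure 3, Plan E, Plan F — 0 pairwise wins.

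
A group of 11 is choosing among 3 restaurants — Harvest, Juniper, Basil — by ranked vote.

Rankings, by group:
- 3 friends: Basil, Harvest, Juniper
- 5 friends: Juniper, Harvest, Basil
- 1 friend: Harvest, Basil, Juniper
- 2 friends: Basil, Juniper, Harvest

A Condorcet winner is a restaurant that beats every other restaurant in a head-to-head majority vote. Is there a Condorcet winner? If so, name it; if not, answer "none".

none

Pairwise majorities:
Harvest vs Juniper: Juniper, 7–4.
Harvest–Basil: Harvest 6–5.
Juniper–Basil: Basil 6–5.
No restaurant is unbeaten: Harvest loses to Juniper; Juniper loses to Basil; Basil loses to Harvest. In particular Harvest > Basil > Juniper > Harvest is a majority cycle — no Condorcet winner exists.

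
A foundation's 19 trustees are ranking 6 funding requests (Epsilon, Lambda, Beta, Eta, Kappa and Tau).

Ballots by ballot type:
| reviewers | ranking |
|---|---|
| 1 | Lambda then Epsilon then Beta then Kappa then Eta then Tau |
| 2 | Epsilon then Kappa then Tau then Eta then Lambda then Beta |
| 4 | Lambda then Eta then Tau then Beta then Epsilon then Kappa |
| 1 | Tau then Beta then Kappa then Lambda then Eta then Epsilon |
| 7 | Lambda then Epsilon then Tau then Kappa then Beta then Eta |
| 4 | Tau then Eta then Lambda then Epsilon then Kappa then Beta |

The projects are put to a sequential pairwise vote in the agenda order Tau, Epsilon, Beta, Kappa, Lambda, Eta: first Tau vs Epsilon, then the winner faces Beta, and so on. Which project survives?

Lambda

Round 1: Tau vs Epsilon — 9–10, Epsilon advances.
Round 2: Epsilon vs Beta — 14–5, Epsilon advances.
Round 3: Epsilon vs Kappa — 18–1, Epsilon advances.
Round 4: Epsilon vs Lambda — 2–17, Lambda advances.
Round 5: Lambda vs Eta — 13–6, Lambda advances.
The agenda winner is Lambda.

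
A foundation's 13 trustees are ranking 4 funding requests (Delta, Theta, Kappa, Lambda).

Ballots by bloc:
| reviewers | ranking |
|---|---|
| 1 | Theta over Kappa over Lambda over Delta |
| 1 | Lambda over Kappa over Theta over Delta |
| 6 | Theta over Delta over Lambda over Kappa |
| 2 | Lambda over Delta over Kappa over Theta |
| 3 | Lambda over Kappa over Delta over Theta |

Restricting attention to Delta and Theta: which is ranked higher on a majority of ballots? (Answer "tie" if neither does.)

Ballots ranking Delta above Theta: 2 + 3 = 5.
Ballots ranking Theta above Delta: 13 − 5 = 8.
Theta wins the head-to-head 8–5.

Theta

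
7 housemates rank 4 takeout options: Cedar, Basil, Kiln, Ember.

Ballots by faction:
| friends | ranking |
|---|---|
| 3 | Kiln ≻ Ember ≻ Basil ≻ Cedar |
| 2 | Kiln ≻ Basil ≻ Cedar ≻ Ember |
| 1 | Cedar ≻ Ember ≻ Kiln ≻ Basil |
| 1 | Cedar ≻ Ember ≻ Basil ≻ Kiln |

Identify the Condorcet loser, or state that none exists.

Pairwise majorities:
Cedar vs Basil: Basil wins 5–2.
Cedar vs Kiln: 1+1 = 2 for Cedar, 5 for Kiln — Kiln by 5–2.
Cedar vs Ember: Cedar preferred on 2+1+1 = 4 ballots; Cedar wins 4–3.
Basil vs Kiln: 1 for Basil, 6 for Kiln — Kiln by 6–1.
Basil vs Ember: 2 to 5, Ember.
Kiln vs Ember: Kiln is ranked higher on 3+2 = 5 ballots, Ember on 2. Kiln wins 5–2.
No restaurant is winless: Cedar beats Ember; Basil beats Cedar; Kiln beats Cedar; Ember beats Basil. There is no Condorcet loser.

none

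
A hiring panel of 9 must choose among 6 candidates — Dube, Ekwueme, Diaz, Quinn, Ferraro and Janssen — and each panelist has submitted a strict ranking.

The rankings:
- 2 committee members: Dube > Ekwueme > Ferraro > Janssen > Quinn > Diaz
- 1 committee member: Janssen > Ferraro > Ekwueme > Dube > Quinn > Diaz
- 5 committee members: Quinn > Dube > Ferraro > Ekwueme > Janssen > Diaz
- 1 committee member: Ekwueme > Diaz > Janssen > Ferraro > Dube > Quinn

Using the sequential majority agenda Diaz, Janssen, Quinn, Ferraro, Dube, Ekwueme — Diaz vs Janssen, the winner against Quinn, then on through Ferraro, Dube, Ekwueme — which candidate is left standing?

Round 1: Diaz vs Janssen — 1–8, Janssen advances.
Round 2: Janssen vs Quinn — 4–5, Quinn advances.
Round 3: Quinn vs Ferraro — 5–4, Quinn advances.
Round 4: Quinn vs Dube — 5–4, Quinn advances.
Round 5: Quinn vs Ekwueme — 5–4, Quinn advances.
The agenda winner is Quinn.

Quinn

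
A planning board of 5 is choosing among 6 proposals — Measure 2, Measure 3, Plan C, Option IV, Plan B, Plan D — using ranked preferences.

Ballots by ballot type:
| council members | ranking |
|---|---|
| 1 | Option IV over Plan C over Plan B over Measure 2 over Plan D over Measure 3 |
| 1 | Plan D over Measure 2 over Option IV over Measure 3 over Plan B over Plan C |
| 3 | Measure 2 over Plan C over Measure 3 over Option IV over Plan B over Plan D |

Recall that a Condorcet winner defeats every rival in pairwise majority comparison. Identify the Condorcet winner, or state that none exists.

Pairwise majorities:
Measure 2 vs Measure 3: Measure 2 preferred on 1+1+3 = 5 ballots; Measure 2 wins 5–0.
Measure 2 vs Plan C: 1+3 = 4 for Measure 2, 1 for Plan C — Measure 2 by 4–1.
Measure 2 vs Option IV: 1+3 = 4 for Measure 2, 1 for Option IV — Measure 2 by 4–1.
Measure 2 vs Plan B: 1+3 = 4 for Measure 2, 1 for Plan B — Measure 2 by 4–1.
Measure 2 vs Plan D: 1+3 = 4 for Measure 2, 1 for Plan D — Measure 2 by 4–1.
Measure 3 vs Plan C: 1 to 4, Plan C.
Measure 3 vs Option IV: 3 to 2, Measure 3.
Measure 3 vs Plan B: Measure 3 preferred on 1+3 = 4 ballots; Measure 3 wins 4–1.
Measure 3 vs Plan D: 3 for Measure 3, 2 for Plan D — Measure 3 by 3–2.
Plan C vs Option IV: 3 for Plan C, 2 for Option IV — Plan C by 3–2.
Plan C vs Plan B: 4 to 1, Plan C.
Plan C vs Plan D: 1+3 = 4 for Plan C, 1 for Plan D — Plan C by 4–1.
Option IV vs Plan B: 5 to 0, Option IV.
Option IV vs Plan D: 4 to 1, Option IV.
Plan B vs Plan D: 4 to 1, Plan B.
Measure 2 beats each of Measure 3, Plan C, Option IV, Plan B, Plan D — Measure 2 is the Condorcet winner.

Measure 2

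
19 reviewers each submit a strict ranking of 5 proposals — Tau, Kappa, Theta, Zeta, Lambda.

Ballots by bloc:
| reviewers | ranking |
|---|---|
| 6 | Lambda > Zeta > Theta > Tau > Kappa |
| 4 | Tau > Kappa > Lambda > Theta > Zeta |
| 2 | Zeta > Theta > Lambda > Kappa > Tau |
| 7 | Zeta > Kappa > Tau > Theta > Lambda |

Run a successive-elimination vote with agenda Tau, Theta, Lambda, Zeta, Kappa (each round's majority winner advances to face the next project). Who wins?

Round 1: Tau vs Theta — 11–8, Tau advances.
Round 2: Tau vs Lambda — 11–8, Tau advances.
Round 3: Tau vs Zeta — 4–15, Zeta advances.
Round 4: Zeta vs Kappa — 15–4, Zeta advances.
The agenda winner is Zeta.

Zeta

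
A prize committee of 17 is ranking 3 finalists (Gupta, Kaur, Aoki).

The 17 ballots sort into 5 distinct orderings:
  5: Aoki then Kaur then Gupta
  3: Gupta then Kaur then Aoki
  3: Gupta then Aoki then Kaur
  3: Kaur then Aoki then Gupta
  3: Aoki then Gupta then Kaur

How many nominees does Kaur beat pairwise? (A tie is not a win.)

0

Kaur against each rival (17 jurors):
Kaur vs Gupta: Kaur is ranked higher on 5+3 = 8 ballots, Gupta on 9. Gupta wins 9–8.
Kaur vs Aoki: 6 to 11, Aoki.
Kaur beats no one; loses to Gupta, Aoki — 0 pairwise wins.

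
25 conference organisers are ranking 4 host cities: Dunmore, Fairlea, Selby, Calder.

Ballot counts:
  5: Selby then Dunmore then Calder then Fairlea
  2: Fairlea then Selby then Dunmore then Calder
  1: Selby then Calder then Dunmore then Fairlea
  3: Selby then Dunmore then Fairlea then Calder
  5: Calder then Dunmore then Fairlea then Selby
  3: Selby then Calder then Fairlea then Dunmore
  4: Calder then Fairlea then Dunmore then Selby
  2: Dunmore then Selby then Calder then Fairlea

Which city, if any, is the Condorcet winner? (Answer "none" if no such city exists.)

Selby

Check each pair by majority over 25 ballots:
Dunmore vs Fairlea: Dunmore, 16–9.
Dunmore–Selby: Selby 14–11.
Dunmore vs Calder: Calder, 13–12.
Fairlea vs Selby: Selby, 14–11.
Fairlea vs Calder: Calder wins 20–5.
Selby vs Calder: Selby wins 16–9.
Selby beats each of Dunmore, Fairlea, Calder — Selby is the Condorcet winner.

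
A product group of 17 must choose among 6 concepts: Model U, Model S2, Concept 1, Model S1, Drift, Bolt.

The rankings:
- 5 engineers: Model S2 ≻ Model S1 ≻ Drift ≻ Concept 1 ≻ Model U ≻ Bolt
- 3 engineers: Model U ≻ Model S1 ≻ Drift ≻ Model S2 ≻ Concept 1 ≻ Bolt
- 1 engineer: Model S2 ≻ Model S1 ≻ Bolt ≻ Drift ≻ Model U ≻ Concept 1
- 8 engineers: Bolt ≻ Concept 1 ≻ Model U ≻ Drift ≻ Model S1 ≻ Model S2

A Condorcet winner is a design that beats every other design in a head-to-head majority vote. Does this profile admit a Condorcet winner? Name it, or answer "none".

none

Head-to-head results (17 engineers):
Model U vs Model S2: Model U wins 11–6.
Model U–Concept 1: Concept 1 13–4.
Model U vs Model S1: Model U wins 11–6.
Model U vs Drift: Model U, 11–6.
Model U–Bolt: Bolt 9–8.
Model S2–Concept 1: Model S2 9–8.
Model S2 vs Model S1: Model S1 wins 11–6.
Model S2–Drift: Drift 11–6.
Model S2 vs Bolt: Model S2, 9–8.
Concept 1 vs Model S1: Model S1, 9–8.
Concept 1 vs Drift: Drift wins 9–8.
Concept 1 vs Bolt: Bolt, 9–8.
Model S1 vs Drift: Model S1, 9–8.
Model S1 vs Bolt: Model S1 wins 9–8.
Drift vs Bolt: Bolt, 9–8.
Each design drops at least one matchup (Model U loses to Concept 1; Model S2 loses to Model U; Concept 1 loses to Model S2; Model S1 loses to Model U; Drift loses to Model U; Bolt loses to Model S2); the cycle Model U > Model S2 > Concept 1 > Model U rules out a Condorcet winner.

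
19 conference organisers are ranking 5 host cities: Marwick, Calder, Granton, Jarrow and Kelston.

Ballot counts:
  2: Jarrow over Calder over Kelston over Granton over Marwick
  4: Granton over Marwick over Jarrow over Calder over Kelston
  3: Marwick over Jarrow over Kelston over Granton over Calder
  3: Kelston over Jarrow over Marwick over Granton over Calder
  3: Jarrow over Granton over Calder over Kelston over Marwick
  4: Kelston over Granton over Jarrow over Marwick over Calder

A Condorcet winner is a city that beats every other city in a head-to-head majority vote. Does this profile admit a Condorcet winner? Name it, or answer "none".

Jarrow

Head-to-head results (19 organisers):
Marwick–Calder: Marwick 14–5.
Marwick vs Granton: Granton wins 13–6.
Marwick vs Jarrow: Marwick is ranked higher on 4+3 = 7 ballots, Jarrow on 12. Jarrow wins 12–7.
Marwick–Kelston: Kelston 12–7.
Calder vs Granton: Granton wins 17–2.
Calder vs Jarrow: 0 for Calder, 19 for Jarrow — Jarrow by 19–0.
Calder vs Kelston: Kelston wins 10–9.
Granton vs Jarrow: Granton is ranked higher on 4+4 = 8 ballots, Jarrow on 11. Jarrow wins 11–8.
Granton vs Kelston: 7 to 12, Kelston.
Jarrow vs Kelston: Jarrow wins 12–7.
Only Jarrow has no losses; Jarrow is the Condorcet winner.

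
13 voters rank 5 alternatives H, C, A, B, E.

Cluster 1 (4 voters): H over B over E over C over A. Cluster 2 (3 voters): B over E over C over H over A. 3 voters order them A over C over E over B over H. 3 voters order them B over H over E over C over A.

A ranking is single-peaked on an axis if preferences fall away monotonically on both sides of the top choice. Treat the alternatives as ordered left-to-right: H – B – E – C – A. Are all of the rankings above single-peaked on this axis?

yes

Axis positions: H=1, B=2, E=3, C=4, A=5.
Cluster 1 (peak H at position 1): ranking walks positions 1-2-3-4-5, expanding outward from the peak — single-peaked.
Cluster 2 (peak B at position 2): ranking walks positions 2-3-4-1-5, expanding outward from the peak — single-peaked.
Cluster 3 (peak A at position 5): ranking walks positions 5-4-3-2-1, expanding outward from the peak — single-peaked.
Cluster 4 (peak B at position 2): ranking walks positions 2-1-3-4-5, expanding outward from the peak — single-peaked.
Every ranking is single-peaked on this axis.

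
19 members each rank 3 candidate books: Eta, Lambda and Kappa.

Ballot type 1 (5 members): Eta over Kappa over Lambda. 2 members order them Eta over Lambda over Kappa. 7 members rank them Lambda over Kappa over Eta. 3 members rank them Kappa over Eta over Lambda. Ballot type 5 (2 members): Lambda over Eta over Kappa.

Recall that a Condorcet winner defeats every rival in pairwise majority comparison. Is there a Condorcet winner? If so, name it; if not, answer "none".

Check each pair by majority over 19 ballots:
Eta vs Lambda: Eta wins 10–9.
Eta vs Kappa: Kappa wins 10–9.
Lambda vs Kappa: Lambda wins 11–8.
Each book drops at least one matchup (Eta loses to Kappa; Lambda loses to Eta; Kappa loses to Lambda); the cycle Eta beats Lambda beats Kappa beats Eta rules out a Condorcet winner.

none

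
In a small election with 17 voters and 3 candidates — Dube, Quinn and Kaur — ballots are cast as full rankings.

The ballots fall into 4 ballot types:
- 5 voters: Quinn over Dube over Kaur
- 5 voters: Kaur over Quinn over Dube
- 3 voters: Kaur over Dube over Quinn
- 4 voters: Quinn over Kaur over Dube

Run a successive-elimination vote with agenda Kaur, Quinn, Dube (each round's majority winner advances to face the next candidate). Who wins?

Quinn

Round 1: Kaur vs Quinn — 8–9, Quinn advances.
Round 2: Quinn vs Dube — 14–3, Quinn advances.
The agenda winner is Quinn.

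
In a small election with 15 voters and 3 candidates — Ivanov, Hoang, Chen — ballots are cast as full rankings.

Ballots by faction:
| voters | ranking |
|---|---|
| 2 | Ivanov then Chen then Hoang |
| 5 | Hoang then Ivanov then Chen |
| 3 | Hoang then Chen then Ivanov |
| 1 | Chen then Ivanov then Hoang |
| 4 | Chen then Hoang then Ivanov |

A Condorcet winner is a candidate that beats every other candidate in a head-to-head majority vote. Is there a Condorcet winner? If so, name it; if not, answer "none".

Head-to-head results (15 voters):
Ivanov vs Hoang: Ivanov is ranked higher on 2+1 = 3 ballots, Hoang on 12. Hoang wins 12–3.
Ivanov vs Chen: Ivanov is ranked higher on 2+5 = 7 ballots, Chen on 8. Chen wins 8–7.
Hoang vs Chen: Hoang is ranked higher on 5+3 = 8 ballots, Chen on 7. Hoang wins 8–7.
Hoang beats each of Ivanov, Chen — Hoang is the Condorcet winner.

Hoang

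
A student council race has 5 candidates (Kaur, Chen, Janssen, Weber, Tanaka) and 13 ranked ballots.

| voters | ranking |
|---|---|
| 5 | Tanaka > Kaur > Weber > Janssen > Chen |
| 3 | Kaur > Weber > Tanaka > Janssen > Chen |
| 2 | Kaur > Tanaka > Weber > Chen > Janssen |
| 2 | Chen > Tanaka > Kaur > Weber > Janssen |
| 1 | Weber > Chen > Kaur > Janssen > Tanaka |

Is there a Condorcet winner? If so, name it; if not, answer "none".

Tanaka

Head-to-head results (13 voters):
Kaur vs Chen: Kaur is ranked higher on 5+3+2 = 10 ballots, Chen on 3. Kaur wins 10–3.
Kaur vs Janssen: 13 to 0, Kaur.
Kaur vs Weber: Kaur is ranked higher on 5+3+2+2 = 12 ballots, Weber on 1. Kaur wins 12–1.
Kaur vs Tanaka: Kaur preferred on 3+2+1 = 6 ballots; Tanaka wins 7–6.
Chen vs Janssen: Chen is ranked higher on 2+2+1 = 5 ballots, Janssen on 8. Janssen wins 8–5.
Chen vs Weber: Chen is ranked higher on 2 ballots, Weber on 11. Weber wins 11–2.
Chen vs Tanaka: 2+1 = 3 for Chen, 10 for Tanaka — Tanaka by 10–3.
Janssen vs Weber: 0 to 13, Weber.
Janssen vs Tanaka: 1 to 12, Tanaka.
Weber vs Tanaka: 4 to 9, Tanaka.
Tanaka defeats every rival head-to-head and is the Condorcet winner.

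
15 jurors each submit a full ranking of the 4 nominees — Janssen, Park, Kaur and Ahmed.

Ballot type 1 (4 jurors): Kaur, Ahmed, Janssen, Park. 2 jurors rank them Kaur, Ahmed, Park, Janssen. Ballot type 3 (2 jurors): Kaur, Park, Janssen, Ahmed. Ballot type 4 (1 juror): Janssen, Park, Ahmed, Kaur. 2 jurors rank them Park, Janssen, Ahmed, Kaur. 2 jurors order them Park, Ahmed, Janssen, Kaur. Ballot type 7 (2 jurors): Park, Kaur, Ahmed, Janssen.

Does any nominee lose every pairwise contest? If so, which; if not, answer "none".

Janssen

Head-to-head results (15 jurors):
Janssen vs Park: 5 to 10, Park.
Janssen vs Kaur: Kaur, 10–5.
Janssen vs Ahmed: Ahmed wins 10–5.
Park–Kaur: Kaur 8–7.
Park vs Ahmed: 9 to 6, Park.
Kaur vs Ahmed: Kaur, 10–5.
Only Janssen has no wins; Janssen is the Condorcet loser.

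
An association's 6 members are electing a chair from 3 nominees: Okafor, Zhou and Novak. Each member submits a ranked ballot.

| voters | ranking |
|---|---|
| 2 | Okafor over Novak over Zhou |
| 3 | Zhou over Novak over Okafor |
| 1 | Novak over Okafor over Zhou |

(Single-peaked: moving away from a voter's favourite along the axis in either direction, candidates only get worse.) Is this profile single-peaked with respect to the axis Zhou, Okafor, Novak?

no

Axis positions: Zhou=1, Okafor=2, Novak=3.
Bloc 1 (peak Okafor at position 2): ranking walks positions 2-3-1, expanding outward from the peak — single-peaked.
Bloc 2: ranking walks positions 1-3-2; Novak is ranked above Okafor even though Okafor lies between Novak and the peak Zhou on the axis — preferences dip and rise again. Not single-peaked.
Bloc 3 (peak Novak at position 3): ranking walks positions 3-2-1, expanding outward from the peak — single-peaked.
Bloc 2 violates single-peakedness, so the profile is not single-peaked on this axis.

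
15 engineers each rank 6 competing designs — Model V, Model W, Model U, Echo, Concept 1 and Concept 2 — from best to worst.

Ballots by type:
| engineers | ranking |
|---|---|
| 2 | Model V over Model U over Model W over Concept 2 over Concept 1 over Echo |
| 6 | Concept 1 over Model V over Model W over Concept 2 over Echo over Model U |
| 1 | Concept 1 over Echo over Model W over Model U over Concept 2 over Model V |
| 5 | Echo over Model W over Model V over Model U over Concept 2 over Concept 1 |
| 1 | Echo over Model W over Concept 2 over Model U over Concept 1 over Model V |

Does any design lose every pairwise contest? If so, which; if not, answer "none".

none

Pairwise majorities:
Model V vs Model W: Model V, 8–7.
Model V vs Model U: Model V, 13–2.
Model V vs Echo: Model V wins 8–7.
Model V vs Concept 1: Concept 1 wins 8–7.
Model V vs Concept 2: Model V preferred on 2+6+5 = 13 ballots; Model V wins 13–2.
Model W vs Model U: Model W wins 13–2.
Model W vs Echo: 2+6 = 8 for Model W, 7 for Echo — Model W by 8–7.
Model W vs Concept 1: Model W, 8–7.
Model W vs Concept 2: Model W, 15–0.
Model U vs Echo: 2 for Model U, 13 for Echo — Echo by 13–2.
Model U–Concept 1: Model U 8–7.
Model U vs Concept 2: Model U wins 8–7.
Echo vs Concept 1: Concept 1, 9–6.
Echo vs Concept 2: Concept 2, 8–7.
Concept 1 vs Concept 2: 7 to 8, Concept 2.
No design is winless: Model V beats Model W; Model W beats Model U; Model U beats Concept 1; Echo beats Model U; Concept 1 beats Model V; Concept 2 beats Echo. There is no Condorcet loser.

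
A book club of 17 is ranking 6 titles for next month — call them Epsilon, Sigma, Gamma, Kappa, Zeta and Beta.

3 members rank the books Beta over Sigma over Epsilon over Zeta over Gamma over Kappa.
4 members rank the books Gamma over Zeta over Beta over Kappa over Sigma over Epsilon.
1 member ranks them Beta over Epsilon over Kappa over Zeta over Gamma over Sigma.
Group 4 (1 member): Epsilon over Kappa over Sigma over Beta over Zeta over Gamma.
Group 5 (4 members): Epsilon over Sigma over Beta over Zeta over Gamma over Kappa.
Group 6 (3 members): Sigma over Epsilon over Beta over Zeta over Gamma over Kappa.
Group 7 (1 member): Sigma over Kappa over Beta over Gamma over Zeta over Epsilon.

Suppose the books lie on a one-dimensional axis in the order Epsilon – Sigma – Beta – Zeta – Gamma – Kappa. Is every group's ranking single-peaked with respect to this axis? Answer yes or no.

no

Axis positions: Epsilon=1, Sigma=2, Beta=3, Zeta=4, Gamma=5, Kappa=6.
Group 1 (peak Beta at position 3): ranking walks positions 3-2-1-4-5-6, expanding outward from the peak — single-peaked.
Group 2 (peak Gamma at position 5): ranking walks positions 5-4-3-6-2-1, expanding outward from the peak — single-peaked.
Group 3: ranking walks positions 3-1-6-4-5-2; Epsilon is ranked above Sigma even though Sigma lies between Epsilon and the peak Beta on the axis — preferences dip and rise again. Not single-peaked.
Group 4: ranking walks positions 1-6-2-3-4-5; Kappa is ranked above Sigma even though Sigma lies between Kappa and the peak Epsilon on the axis — preferences dip and rise again. Not single-peaked.
Group 5 (peak Epsilon at position 1): ranking walks positions 1-2-3-4-5-6, expanding outward from the peak — single-peaked.
Group 6 (peak Sigma at position 2): ranking walks positions 2-1-3-4-5-6, expanding outward from the peak — single-peaked.
Group 7: ranking walks positions 2-6-3-5-4-1; Kappa is ranked above Beta even though Beta lies between Kappa and the peak Sigma on the axis — preferences dip and rise again. Not single-peaked.
Group 3 violates single-peakedness, so the profile is not single-peaked on this axis.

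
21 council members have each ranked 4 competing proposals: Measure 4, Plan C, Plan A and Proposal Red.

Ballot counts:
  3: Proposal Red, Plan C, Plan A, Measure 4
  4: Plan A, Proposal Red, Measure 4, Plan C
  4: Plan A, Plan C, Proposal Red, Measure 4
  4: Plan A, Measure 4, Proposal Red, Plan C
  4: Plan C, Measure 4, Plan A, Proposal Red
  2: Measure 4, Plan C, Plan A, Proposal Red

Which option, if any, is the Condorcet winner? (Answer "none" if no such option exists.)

Head-to-head results (21 council members):
Measure 4 vs Plan C: Plan C wins 11–10.
Measure 4 vs Plan A: Plan A, 15–6.
Measure 4 vs Proposal Red: Proposal Red wins 11–10.
Plan C–Plan A: Plan A 12–9.
Plan C vs Proposal Red: Proposal Red, 11–10.
Plan A vs Proposal Red: Plan A wins 18–3.
Plan A beats each of Measure 4, Plan C, Proposal Red — Plan A is the Condorcet winner.

Plan A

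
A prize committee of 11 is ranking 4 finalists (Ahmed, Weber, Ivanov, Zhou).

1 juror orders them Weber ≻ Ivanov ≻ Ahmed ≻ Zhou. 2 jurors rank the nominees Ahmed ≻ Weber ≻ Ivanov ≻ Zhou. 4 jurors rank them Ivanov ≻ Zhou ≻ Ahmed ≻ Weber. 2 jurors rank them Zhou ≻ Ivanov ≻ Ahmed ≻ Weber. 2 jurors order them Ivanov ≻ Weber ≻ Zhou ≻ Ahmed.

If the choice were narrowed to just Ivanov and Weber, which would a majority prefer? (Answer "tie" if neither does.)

Ballots ranking Ivanov above Weber: 4 + 2 + 2 = 8.
Ballots ranking Weber above Ivanov: 11 − 8 = 3.
Ivanov wins the head-to-head 8–3.

Ivanov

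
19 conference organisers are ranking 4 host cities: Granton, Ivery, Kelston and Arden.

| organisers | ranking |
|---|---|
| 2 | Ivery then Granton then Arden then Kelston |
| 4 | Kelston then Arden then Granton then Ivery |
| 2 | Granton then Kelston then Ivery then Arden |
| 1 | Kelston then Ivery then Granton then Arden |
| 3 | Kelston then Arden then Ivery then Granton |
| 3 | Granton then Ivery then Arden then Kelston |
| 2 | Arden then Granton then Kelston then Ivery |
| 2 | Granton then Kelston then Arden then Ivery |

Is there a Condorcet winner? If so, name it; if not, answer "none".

Granton

Pairwise majorities:
Granton vs Ivery: 4+2+3+2+2 = 13 for Granton, 6 for Ivery — Granton by 13–6.
Granton vs Kelston: Granton, 11–8.
Granton vs Arden: Granton wins 10–9.
Ivery vs Kelston: Ivery is ranked higher on 2+3 = 5 ballots, Kelston on 14. Kelston wins 14–5.
Ivery vs Arden: Arden, 11–8.
Kelston vs Arden: 12 to 7, Kelston.
Granton wins every pairwise contest, so Granton is the Condorcet winner.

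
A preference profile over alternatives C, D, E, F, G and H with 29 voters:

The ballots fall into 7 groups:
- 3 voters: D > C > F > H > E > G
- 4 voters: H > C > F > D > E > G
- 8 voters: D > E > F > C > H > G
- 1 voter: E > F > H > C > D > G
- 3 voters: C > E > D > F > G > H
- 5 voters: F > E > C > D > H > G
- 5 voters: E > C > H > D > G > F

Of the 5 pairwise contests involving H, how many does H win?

H against each rival (29 voters):
H vs C: H preferred on 4+1 = 5 ballots; C wins 24–5.
H vs D: 4+1+5 = 10 for H, 19 for D — D by 19–10.
H vs E: 7 to 22, E.
H vs F: F, 20–9.
H vs G: H is ranked higher on 3+4+8+1+5+5 = 26 ballots, G on 3. H wins 26–3.
H beats G; loses to C, D, E, F — 1 pairwise win.

1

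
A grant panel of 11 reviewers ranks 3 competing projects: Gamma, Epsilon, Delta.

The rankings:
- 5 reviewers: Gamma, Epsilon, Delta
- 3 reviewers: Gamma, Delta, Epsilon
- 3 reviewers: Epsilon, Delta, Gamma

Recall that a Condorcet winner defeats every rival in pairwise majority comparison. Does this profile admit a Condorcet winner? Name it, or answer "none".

Head-to-head results (11 reviewers):
Gamma–Epsilon: Gamma 8–3.
Gamma vs Delta: Gamma wins 8–3.
Epsilon–Delta: Epsilon 8–3.
Gamma defeats every rival head-to-head and is the Condorcet winner.

Gamma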